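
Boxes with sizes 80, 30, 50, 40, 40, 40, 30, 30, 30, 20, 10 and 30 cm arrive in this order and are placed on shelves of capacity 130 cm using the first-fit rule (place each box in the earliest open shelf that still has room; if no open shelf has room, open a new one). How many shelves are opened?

4

  80 → shelf 1 (new)  [load 80/130]
  30 → shelf 1  [load 110/130]
  50 → shelf 2 (new)  [load 50/130]
  40 → shelf 2  [load 90/130]
  40 → shelf 2  [load 130/130]
  40 → shelf 3 (new)  [load 40/130]
  30 → shelf 3  [load 70/130]
  30 → shelf 3  [load 100/130]
  30 → shelf 3  [load 130/130]
  20 → shelf 1  [load 130/130]
  10 → shelf 4 (new)  [load 10/130]
  30 → shelf 4  [load 40/130]
4 shelves opened.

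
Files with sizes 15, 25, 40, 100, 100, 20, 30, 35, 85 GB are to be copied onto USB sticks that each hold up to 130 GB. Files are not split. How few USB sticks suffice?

4

Total = 100 + 100 + 85 + 40 + 35 + 30 + 25 + 20 + 15 = 450 GB.
Lower bound: ⌈450/130⌉ = 4 USB sticks.
A packing using 4 USB sticks:
  USB stick 1: 100 + 30 = 130
  USB stick 2: 100 + 25 = 125
  USB stick 3: 85 + 40 = 125
  USB stick 4: 35 + 20 + 15 = 70
This matches the lower bound, so 4 is optimal.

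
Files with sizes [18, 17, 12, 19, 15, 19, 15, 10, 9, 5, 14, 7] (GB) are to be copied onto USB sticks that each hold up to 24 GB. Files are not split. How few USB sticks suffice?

8

Total = 19 + 19 + 18 + 17 + 15 + 15 + 14 + 12 + 10 + 9 + 7 + 5 = 160 GB.
Lower bound: ⌈160/24⌉ = 7 USB sticks.
A packing using 8 USB sticks:
  USB stick 1: 19 + 5 = 24
  USB stick 2: 19 = 19
  USB stick 3: 18 = 18
  USB stick 4: 17 + 7 = 24
  USB stick 5: 15 + 9 = 24
  USB stick 6: 15 = 15
  USB stick 7: 14 + 10 = 24
  USB stick 8: 12 = 12
No arrangement into 7 USB sticks stays within capacity, so 8 is optimal.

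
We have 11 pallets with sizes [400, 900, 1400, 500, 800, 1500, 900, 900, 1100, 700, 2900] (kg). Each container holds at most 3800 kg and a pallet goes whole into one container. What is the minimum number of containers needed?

Total = 2900 + 1500 + 1400 + 1100 + 900 + 900 + 900 + 800 + 700 + 500 + 400 = 12000 kg.
Lower bound: ⌈12000/3800⌉ = 4 containers.
A packing using 4 containers:
  container 1: 2900 + 900 = 3800
  container 2: 1500 + 1400 + 900 = 3800
  container 3: 1100 + 900 + 800 + 700 = 3500
  container 4: 500 + 400 = 900
This matches the lower bound, so 4 is optimal.

4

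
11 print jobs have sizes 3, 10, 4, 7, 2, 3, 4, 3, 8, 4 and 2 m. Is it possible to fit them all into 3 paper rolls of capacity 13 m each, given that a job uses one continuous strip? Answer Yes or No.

Total = 50 m; ⌈50/13⌉ = 4.
At least 4 paper rolls are required, but only 3 are allowed.

No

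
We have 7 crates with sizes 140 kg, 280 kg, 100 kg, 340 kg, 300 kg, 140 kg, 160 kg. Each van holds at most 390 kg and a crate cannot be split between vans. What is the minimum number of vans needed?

Total = 340 + 300 + 280 + 160 + 140 + 140 + 100 = 1460 kg.
Lower bound: ⌈1460/390⌉ = 4 vans.
A packing using 5 vans:
  van 1: 340 = 340
  van 2: 300 = 300
  van 3: 280 + 100 = 380
  van 4: 160 + 140 = 300
  van 5: 140 = 140
No arrangement into 4 vans stays within capacity, so 5 is optimal.

5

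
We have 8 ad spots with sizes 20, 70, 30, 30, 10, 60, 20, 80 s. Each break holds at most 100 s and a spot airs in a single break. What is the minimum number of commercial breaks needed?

Total = 80 + 70 + 60 + 30 + 30 + 20 + 20 + 10 = 320 s.
Lower bound: ⌈320/100⌉ = 4 commercial breaks.
A packing using 4 commercial breaks:
  break 1: 80 + 20 = 100
  break 2: 70 + 30 = 100
  break 3: 60 + 30 + 10 = 100
  break 4: 20 = 20
This matches the lower bound, so 4 is optimal.

4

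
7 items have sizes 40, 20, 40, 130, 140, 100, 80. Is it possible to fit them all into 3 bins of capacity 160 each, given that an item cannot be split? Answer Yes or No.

No

Total = 550; ⌈550/160⌉ = 4.
At least 4 bins are required, but only 3 are allowed.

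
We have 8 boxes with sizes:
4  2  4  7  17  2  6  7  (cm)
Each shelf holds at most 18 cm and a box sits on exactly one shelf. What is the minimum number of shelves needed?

Total = 17 + 7 + 7 + 6 + 4 + 4 + 2 + 2 = 49 cm.
Lower bound: ⌈49/18⌉ = 3 shelves.
A packing using 3 shelves:
  shelf 1: 17 = 17
  shelf 2: 7 + 7 + 4 = 18
  shelf 3: 6 + 4 + 2 + 2 = 14
This matches the lower bound, so 3 is optimal.

3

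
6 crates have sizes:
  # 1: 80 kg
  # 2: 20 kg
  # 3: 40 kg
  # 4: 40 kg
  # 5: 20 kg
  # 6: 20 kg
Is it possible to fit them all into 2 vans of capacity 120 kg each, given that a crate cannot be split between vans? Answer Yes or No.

Yes

A valid assignment using 2 vans:
  van 1: 80 + 40 = 120
  van 2: 40 + 20 + 20 + 20 = 100
Every load is within 120 kg, so 2 vans suffice.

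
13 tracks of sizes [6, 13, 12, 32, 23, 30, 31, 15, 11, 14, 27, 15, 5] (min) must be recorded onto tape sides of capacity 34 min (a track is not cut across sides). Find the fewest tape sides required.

8

Total = 32 + 31 + 30 + 27 + 23 + 15 + 15 + 14 + 13 + 12 + 11 + 6 + 5 = 234 min.
Lower bound: ⌈234/34⌉ = 7 tape sides.
A packing using 8 tape sides:
  side 1: 32 = 32
  side 2: 31 = 31
  side 3: 30 = 30
  side 4: 27 + 6 = 33
  side 5: 23 + 11 = 34
  side 6: 15 + 15 = 30
  side 7: 14 + 13 + 5 = 32
  side 8: 12 = 12
No arrangement into 7 tape sides stays within capacity, so 8 is optimal.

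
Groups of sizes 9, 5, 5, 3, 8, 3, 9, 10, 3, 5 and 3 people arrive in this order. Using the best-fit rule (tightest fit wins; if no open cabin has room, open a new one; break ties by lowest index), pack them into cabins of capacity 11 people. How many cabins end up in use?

7

  9 → cabin 1 (new)  [load 9/11]
  5 → cabin 2 (new)  [load 5/11]
  5 → cabin 2  [load 10/11]
  3 → cabin 3 (new)  [load 3/11]
  8 → cabin 3  [load 11/11]
  3 → cabin 4 (new)  [load 3/11]
  9 → cabin 5 (new)  [load 9/11]
  10 → cabin 6 (new)  [load 10/11]
  3 → cabin 4  [load 6/11]
  5 → cabin 4  [load 11/11]
  3 → cabin 7 (new)  [load 3/11]
7 cabins opened.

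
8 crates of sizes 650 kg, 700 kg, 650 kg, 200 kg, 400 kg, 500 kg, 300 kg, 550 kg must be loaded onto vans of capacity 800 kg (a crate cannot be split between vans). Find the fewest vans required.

6

Total = 700 + 650 + 650 + 550 + 500 + 400 + 300 + 200 = 3950 kg.
Lower bound: ⌈3950/800⌉ = 5 vans.
A packing using 6 vans:
  van 1: 700 = 700
  van 2: 650 = 650
  van 3: 650 = 650
  van 4: 550 + 200 = 750
  van 5: 500 + 300 = 800
  van 6: 400 = 400
No arrangement into 5 vans stays within capacity, so 6 is optimal.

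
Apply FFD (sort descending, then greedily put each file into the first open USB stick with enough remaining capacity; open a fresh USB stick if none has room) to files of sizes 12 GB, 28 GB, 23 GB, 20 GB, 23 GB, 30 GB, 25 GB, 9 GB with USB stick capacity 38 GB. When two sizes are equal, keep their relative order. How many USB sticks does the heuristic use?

Sorted descending: 30, 28, 25, 23, 23, 20, 12, 9.
  30 → USB stick 1 (new)  [load 30/38]
  28 → USB stick 2 (new)  [load 28/38]
  25 → USB stick 3 (new)  [load 25/38]
  23 → USB stick 4 (new)  [load 23/38]
  23 → USB stick 5 (new)  [load 23/38]
  20 → USB stick 6 (new)  [load 20/38]
  12 → USB stick 3  [load 37/38]
  9 → USB stick 2  [load 37/38]
6 USB sticks opened.

6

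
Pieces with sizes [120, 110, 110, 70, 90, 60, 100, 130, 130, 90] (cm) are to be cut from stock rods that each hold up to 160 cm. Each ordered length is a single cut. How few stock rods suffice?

8

Total = 130 + 130 + 120 + 110 + 110 + 100 + 90 + 90 + 70 + 60 = 1010 cm.
Lower bound: ⌈1010/160⌉ = 7 stock rods.
Also, 8 pieces each exceed 80 cm, and no two of those can share a stock rod, so at least 8 stock rods are needed.
A packing using 8 stock rods:
  stock rod 1: 130 = 130
  stock rod 2: 130 = 130
  stock rod 3: 120 = 120
  stock rod 4: 110 = 110
  stock rod 5: 110 = 110
  stock rod 6: 100 + 60 = 160
  stock rod 7: 90 + 70 = 160
  stock rod 8: 90 = 90
This matches the lower bound, so 8 is optimal.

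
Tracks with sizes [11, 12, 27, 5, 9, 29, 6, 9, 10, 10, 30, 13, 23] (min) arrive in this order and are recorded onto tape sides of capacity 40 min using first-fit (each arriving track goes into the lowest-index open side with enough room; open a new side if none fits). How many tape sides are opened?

  11 → side 1 (new)  [load 11/40]
  12 → side 1  [load 23/40]
  27 → side 2 (new)  [load 27/40]
  5 → side 1  [load 28/40]
  9 → side 1  [load 37/40]
  29 → side 3 (new)  [load 29/40]
  6 → side 2  [load 33/40]
  9 → side 3  [load 38/40]
  10 → side 4 (new)  [load 10/40]
  10 → side 4  [load 20/40]
  30 → side 5 (new)  [load 30/40]
  13 → side 4  [load 33/40]
  23 → side 6 (new)  [load 23/40]
6 tape sides opened.

6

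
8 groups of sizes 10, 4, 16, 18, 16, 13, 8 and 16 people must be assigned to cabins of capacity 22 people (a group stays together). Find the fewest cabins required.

6

Total = 18 + 16 + 16 + 16 + 13 + 10 + 8 + 4 = 101 people.
Lower bound: ⌈101/22⌉ = 5 cabins.
A packing using 6 cabins:
  cabin 1: 18 + 4 = 22
  cabin 2: 16 = 16
  cabin 3: 16 = 16
  cabin 4: 16 = 16
  cabin 5: 13 + 8 = 21
  cabin 6: 10 = 10
No arrangement into 5 cabins stays within capacity, so 6 is optimal.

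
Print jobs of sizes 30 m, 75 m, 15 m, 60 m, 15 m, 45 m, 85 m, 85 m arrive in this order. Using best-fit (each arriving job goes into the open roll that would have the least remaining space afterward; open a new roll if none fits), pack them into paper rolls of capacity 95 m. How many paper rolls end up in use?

  30 → roll 1 (new)  [load 30/95]
  75 → roll 2 (new)  [load 75/95]
  15 → roll 2  [load 90/95]
  60 → roll 1  [load 90/95]
  15 → roll 3 (new)  [load 15/95]
  45 → roll 3  [load 60/95]
  85 → roll 4 (new)  [load 85/95]
  85 → roll 5 (new)  [load 85/95]
5 paper rolls opened.

5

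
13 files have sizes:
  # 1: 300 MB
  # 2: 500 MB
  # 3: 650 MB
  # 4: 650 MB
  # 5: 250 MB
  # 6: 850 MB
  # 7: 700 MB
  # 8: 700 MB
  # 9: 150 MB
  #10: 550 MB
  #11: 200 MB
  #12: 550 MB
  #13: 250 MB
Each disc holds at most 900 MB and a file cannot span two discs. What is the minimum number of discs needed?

8

Total = 850 + 700 + 700 + 650 + 650 + 550 + 550 + 500 + 300 + 250 + 250 + 200 + 150 = 6300 MB.
Lower bound: ⌈6300/900⌉ = 7 discs.
Also, 8 files each exceed 450 MB, and no two of those can share a disc, so at least 8 discs are needed.
A packing using 8 discs:
  disc 1: 850 = 850
  disc 2: 700 + 200 = 900
  disc 3: 700 + 150 = 850
  disc 4: 650 + 250 = 900
  disc 5: 650 + 250 = 900
  disc 6: 550 + 300 = 850
  disc 7: 550 = 550
  disc 8: 500 = 500
This matches the lower bound, so 8 is optimal.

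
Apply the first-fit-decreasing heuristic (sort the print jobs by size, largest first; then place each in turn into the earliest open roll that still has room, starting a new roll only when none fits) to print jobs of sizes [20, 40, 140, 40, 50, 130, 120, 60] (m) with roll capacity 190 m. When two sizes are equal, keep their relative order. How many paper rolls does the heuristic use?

4

Sorted descending: 140, 130, 120, 60, 50, 40, 40, 20.
  140 → roll 1 (new)  [load 140/190]
  130 → roll 2 (new)  [load 130/190]
  120 → roll 3 (new)  [load 120/190]
  60 → roll 2  [load 190/190]
  50 → roll 1  [load 190/190]
  40 → roll 3  [load 160/190]
  40 → roll 4 (new)  [load 40/190]
  20 → roll 3  [load 180/190]
4 paper rolls opened.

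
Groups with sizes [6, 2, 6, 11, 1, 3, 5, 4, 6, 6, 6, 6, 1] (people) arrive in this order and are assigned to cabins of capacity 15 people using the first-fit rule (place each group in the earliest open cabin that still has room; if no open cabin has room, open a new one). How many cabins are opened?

5

  6 → cabin 1 (new)  [load 6/15]
  2 → cabin 1  [load 8/15]
  6 → cabin 1  [load 14/15]
  11 → cabin 2 (new)  [load 11/15]
  1 → cabin 1  [load 15/15]
  3 → cabin 2  [load 14/15]
  5 → cabin 3 (new)  [load 5/15]
  4 → cabin 3  [load 9/15]
  6 → cabin 3  [load 15/15]
  6 → cabin 4 (new)  [load 6/15]
  6 → cabin 4  [load 12/15]
  6 → cabin 5 (new)  [load 6/15]
  1 → cabin 2  [load 15/15]
5 cabins opened.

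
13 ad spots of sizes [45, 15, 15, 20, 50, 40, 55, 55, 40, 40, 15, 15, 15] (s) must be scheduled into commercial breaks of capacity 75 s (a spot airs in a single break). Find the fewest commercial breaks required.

7

Total = 55 + 55 + 50 + 45 + 40 + 40 + 40 + 20 + 15 + 15 + 15 + 15 + 15 = 420 s.
Lower bound: ⌈420/75⌉ = 6 commercial breaks.
Also, 7 ad spots each exceed 75/2 s, and no two of those can share a break, so at least 7 commercial breaks are needed.
A packing using 7 commercial breaks:
  break 1: 55 + 20 = 75
  break 2: 55 + 15 = 70
  break 3: 50 + 15 = 65
  break 4: 45 + 15 + 15 = 75
  break 5: 40 + 15 = 55
  break 6: 40 = 40
  break 7: 40 = 40
This matches the lower bound, so 7 is optimal.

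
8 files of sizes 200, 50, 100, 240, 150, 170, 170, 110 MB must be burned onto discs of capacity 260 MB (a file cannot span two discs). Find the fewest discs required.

6

Total = 240 + 200 + 170 + 170 + 150 + 110 + 100 + 50 = 1190 MB.
Lower bound: ⌈1190/260⌉ = 5 discs.
A packing using 6 discs:
  disc 1: 240 = 240
  disc 2: 200 + 50 = 250
  disc 3: 170 = 170
  disc 4: 170 = 170
  disc 5: 150 + 110 = 260
  disc 6: 100 = 100
No arrangement into 5 discs stays within capacity, so 6 is optimal.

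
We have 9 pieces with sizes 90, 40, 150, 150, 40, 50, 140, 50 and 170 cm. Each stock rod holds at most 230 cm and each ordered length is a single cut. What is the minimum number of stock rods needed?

4

Total = 170 + 150 + 150 + 140 + 90 + 50 + 50 + 40 + 40 = 880 cm.
Lower bound: ⌈880/230⌉ = 4 stock rods.
A packing using 4 stock rods:
  stock rod 1: 170 + 50 = 220
  stock rod 2: 150 + 50 = 200
  stock rod 3: 150 + 40 + 40 = 230
  stock rod 4: 140 + 90 = 230
This matches the lower bound, so 4 is optimal.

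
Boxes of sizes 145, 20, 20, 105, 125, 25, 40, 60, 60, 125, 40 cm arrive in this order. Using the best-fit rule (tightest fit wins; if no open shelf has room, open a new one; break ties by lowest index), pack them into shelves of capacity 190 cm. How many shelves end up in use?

5

  145 → shelf 1 (new)  [load 145/190]
  20 → shelf 1  [load 165/190]
  20 → shelf 1  [load 185/190]
  105 → shelf 2 (new)  [load 105/190]
  125 → shelf 3 (new)  [load 125/190]
  25 → shelf 3  [load 150/190]
  40 → shelf 3  [load 190/190]
  60 → shelf 2  [load 165/190]
  60 → shelf 4 (new)  [load 60/190]
  125 → shelf 4  [load 185/190]
  40 → shelf 5 (new)  [load 40/190]
5 shelves opened.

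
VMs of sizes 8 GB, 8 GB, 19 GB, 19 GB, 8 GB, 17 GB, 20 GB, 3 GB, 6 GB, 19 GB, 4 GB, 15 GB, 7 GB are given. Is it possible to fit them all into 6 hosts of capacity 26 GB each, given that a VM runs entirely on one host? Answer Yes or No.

Total = 153 GB; ⌈153/26⌉ = 6.
The bound of 6 does not rule out 6, but exhaustive search shows no assignment into 6 hosts of capacity 26 GB exists — the minimum is 7.

No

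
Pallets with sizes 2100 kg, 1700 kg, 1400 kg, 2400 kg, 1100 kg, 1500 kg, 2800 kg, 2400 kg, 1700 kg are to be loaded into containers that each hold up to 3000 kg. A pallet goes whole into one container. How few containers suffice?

7

Total = 2800 + 2400 + 2400 + 2100 + 1700 + 1700 + 1500 + 1400 + 1100 = 17100 kg.
Lower bound: ⌈17100/3000⌉ = 6 containers.
A packing using 7 containers:
  container 1: 2800 = 2800
  container 2: 2400 = 2400
  container 3: 2400 = 2400
  container 4: 2100 = 2100
  container 5: 1700 + 1100 = 2800
  container 6: 1700 = 1700
  container 7: 1500 + 1400 = 2900
No arrangement into 6 containers stays within capacity, so 7 is optimal.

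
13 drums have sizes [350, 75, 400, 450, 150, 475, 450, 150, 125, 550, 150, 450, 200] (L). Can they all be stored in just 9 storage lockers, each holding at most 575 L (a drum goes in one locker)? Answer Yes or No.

Yes

A valid assignment using 8 storage lockers:
  locker 1: 550 = 550
  locker 2: 475 + 75 = 550
  locker 3: 450 + 125 = 575
  locker 4: 450 = 450
  locker 5: 450 = 450
  locker 6: 400 + 150 = 550
  locker 7: 350 + 200 = 550
  locker 8: 150 + 150 = 300
That uses only 8 ≤ 9, so 9 storage lockers are enough.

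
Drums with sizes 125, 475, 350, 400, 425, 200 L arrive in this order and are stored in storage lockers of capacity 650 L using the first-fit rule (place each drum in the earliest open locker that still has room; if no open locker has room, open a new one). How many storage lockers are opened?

4

  125 → locker 1 (new)  [load 125/650]
  475 → locker 1  [load 600/650]
  350 → locker 2 (new)  [load 350/650]
  400 → locker 3 (new)  [load 400/650]
  425 → locker 4 (new)  [load 425/650]
  200 → locker 2  [load 550/650]
4 storage lockers opened.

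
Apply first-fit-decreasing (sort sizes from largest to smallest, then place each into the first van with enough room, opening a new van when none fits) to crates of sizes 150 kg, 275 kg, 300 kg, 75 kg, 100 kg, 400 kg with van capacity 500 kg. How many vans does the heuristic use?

Sorted descending: 400, 300, 275, 150, 100, 75.
  400 → van 1 (new)  [load 400/500]
  300 → van 2 (new)  [load 300/500]
  275 → van 3 (new)  [load 275/500]
  150 → van 2  [load 450/500]
  100 → van 1  [load 500/500]
  75 → van 3  [load 350/500]
3 vans opened.

3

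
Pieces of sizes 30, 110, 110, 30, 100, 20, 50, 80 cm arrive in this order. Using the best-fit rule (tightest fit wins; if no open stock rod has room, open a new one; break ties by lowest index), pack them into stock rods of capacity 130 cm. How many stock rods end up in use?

  30 → stock rod 1 (new)  [load 30/130]
  110 → stock rod 2 (new)  [load 110/130]
  110 → stock rod 3 (new)  [load 110/130]
  30 → stock rod 1  [load 60/130]
  100 → stock rod 4 (new)  [load 100/130]
  20 → stock rod 2  [load 130/130]
  50 → stock rod 1  [load 110/130]
  80 → stock rod 5 (new)  [load 80/130]
5 stock rods opened.

5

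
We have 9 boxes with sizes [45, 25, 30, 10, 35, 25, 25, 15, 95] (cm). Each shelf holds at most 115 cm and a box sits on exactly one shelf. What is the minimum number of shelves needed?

Total = 95 + 45 + 35 + 30 + 25 + 25 + 25 + 15 + 10 = 305 cm.
Lower bound: ⌈305/115⌉ = 3 shelves.
A packing using 3 shelves:
  shelf 1: 95 + 15 = 110
  shelf 2: 45 + 35 + 30 = 110
  shelf 3: 25 + 25 + 25 + 10 = 85
This matches the lower bound, so 3 is optimal.

3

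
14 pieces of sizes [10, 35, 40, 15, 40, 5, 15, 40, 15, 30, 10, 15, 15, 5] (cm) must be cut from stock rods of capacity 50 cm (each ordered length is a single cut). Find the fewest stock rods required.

6

Total = 40 + 40 + 40 + 35 + 30 + 15 + 15 + 15 + 15 + 15 + 10 + 10 + 5 + 5 = 290 cm.
Lower bound: ⌈290/50⌉ = 6 stock rods.
A packing using 6 stock rods:
  stock rod 1: 40 + 10 = 50
  stock rod 2: 40 + 10 = 50
  stock rod 3: 40 + 5 + 5 = 50
  stock rod 4: 35 + 15 = 50
  stock rod 5: 30 + 15 = 45
  stock rod 6: 15 + 15 + 15 = 45
This matches the lower bound, so 6 is optimal.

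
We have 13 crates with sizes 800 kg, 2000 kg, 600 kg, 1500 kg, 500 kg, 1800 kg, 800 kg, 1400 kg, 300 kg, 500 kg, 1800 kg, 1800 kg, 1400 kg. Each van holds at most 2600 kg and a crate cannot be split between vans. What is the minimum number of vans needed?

7

Total = 2000 + 1800 + 1800 + 1800 + 1500 + 1400 + 1400 + 800 + 800 + 600 + 500 + 500 + 300 = 15200 kg.
Lower bound: ⌈15200/2600⌉ = 6 vans.
Also, 7 crates each exceed 1300 kg, and no two of those can share a van, so at least 7 vans are needed.
A packing using 7 vans:
  van 1: 2000 + 600 = 2600
  van 2: 1800 + 800 = 2600
  van 3: 1800 + 800 = 2600
  van 4: 1800 + 500 + 300 = 2600
  van 5: 1500 + 500 = 2000
  van 6: 1400 = 1400
  van 7: 1400 = 1400
This matches the lower bound, so 7 is optimal.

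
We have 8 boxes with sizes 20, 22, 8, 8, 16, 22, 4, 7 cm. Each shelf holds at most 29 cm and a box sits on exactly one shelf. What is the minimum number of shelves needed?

Total = 22 + 22 + 20 + 16 + 8 + 8 + 7 + 4 = 107 cm.
Lower bound: ⌈107/29⌉ = 4 shelves.
A packing using 4 shelves:
  shelf 1: 22 + 7 = 29
  shelf 2: 22 + 4 = 26
  shelf 3: 20 + 8 = 28
  shelf 4: 16 + 8 = 24
This matches the lower bound, so 4 is optimal.

4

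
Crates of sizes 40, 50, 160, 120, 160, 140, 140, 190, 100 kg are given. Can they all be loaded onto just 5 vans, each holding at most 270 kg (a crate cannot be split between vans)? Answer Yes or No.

A valid assignment using 5 vans:
  van 1: 190 + 50 = 240
  van 2: 160 + 100 = 260
  van 3: 160 + 40 = 200
  van 4: 140 + 120 = 260
  van 5: 140 = 140
Every load is within 270 kg, so 5 vans suffice.

Yes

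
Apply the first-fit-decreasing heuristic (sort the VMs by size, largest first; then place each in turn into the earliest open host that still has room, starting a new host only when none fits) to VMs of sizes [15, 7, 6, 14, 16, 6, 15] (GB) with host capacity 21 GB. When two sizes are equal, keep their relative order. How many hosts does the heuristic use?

4

Sorted descending: 16, 15, 15, 14, 7, 6, 6.
  16 → host 1 (new)  [load 16/21]
  15 → host 2 (new)  [load 15/21]
  15 → host 3 (new)  [load 15/21]
  14 → host 4 (new)  [load 14/21]
  7 → host 4  [load 21/21]
  6 → host 2  [load 21/21]
  6 → host 3  [load 21/21]
4 hosts opened.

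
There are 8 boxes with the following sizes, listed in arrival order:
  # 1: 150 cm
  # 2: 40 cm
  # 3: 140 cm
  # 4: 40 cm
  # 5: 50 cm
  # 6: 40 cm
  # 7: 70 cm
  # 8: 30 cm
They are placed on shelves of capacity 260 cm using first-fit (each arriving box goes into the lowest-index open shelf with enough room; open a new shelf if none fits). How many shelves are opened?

3

  150 → shelf 1 (new)  [load 150/260]
  40 → shelf 1  [load 190/260]
  140 → shelf 2 (new)  [load 140/260]
  40 → shelf 1  [load 230/260]
  50 → shelf 2  [load 190/260]
  40 → shelf 2  [load 230/260]
  70 → shelf 3 (new)  [load 70/260]
  30 → shelf 1  [load 260/260]
3 shelves opened.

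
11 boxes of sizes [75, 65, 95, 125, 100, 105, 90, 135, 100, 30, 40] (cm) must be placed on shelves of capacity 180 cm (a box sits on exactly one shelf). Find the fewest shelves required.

Total = 135 + 125 + 105 + 100 + 100 + 95 + 90 + 75 + 65 + 40 + 30 = 960 cm.
Lower bound: ⌈960/180⌉ = 6 shelves.
A packing using 7 shelves:
  shelf 1: 135 + 40 = 175
  shelf 2: 125 + 30 = 155
  shelf 3: 105 + 75 = 180
  shelf 4: 100 + 65 = 165
  shelf 5: 100 = 100
  shelf 6: 95 = 95
  shelf 7: 90 = 90
No arrangement into 6 shelves stays within capacity, so 7 is optimal.

7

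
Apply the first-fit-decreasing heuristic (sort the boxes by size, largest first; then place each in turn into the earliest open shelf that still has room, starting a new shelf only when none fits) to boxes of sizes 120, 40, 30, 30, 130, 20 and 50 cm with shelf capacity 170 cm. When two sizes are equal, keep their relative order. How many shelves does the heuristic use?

Sorted descending: 130, 120, 50, 40, 30, 30, 20.
  130 → shelf 1 (new)  [load 130/170]
  120 → shelf 2 (new)  [load 120/170]
  50 → shelf 2  [load 170/170]
  40 → shelf 1  [load 170/170]
  30 → shelf 3 (new)  [load 30/170]
  30 → shelf 3  [load 60/170]
  20 → shelf 3  [load 80/170]
3 shelves opened.

3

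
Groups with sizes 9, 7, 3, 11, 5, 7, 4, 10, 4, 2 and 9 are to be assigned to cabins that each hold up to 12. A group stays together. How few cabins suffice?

7

Total = 11 + 10 + 9 + 9 + 7 + 7 + 5 + 4 + 4 + 3 + 2 = 71.
Lower bound: ⌈71/12⌉ = 6 cabins.
A packing using 7 cabins:
  cabin 1: 11 = 11
  cabin 2: 10 + 2 = 12
  cabin 3: 9 + 3 = 12
  cabin 4: 9 = 9
  cabin 5: 7 + 5 = 12
  cabin 6: 7 + 4 = 11
  cabin 7: 4 = 4
No arrangement into 6 cabins stays within capacity, so 7 is optimal.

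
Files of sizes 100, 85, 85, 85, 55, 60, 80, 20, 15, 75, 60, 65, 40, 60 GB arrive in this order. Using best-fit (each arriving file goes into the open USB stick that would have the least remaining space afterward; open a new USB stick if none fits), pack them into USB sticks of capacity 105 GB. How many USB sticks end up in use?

  100 → USB stick 1 (new)  [load 100/105]
  85 → USB stick 2 (new)  [load 85/105]
  85 → USB stick 3 (new)  [load 85/105]
  85 → USB stick 4 (new)  [load 85/105]
  55 → USB stick 5 (new)  [load 55/105]
  60 → USB stick 6 (new)  [load 60/105]
  80 → USB stick 7 (new)  [load 80/105]
  20 → USB stick 2  [load 105/105]
  15 → USB stick 3  [load 100/105]
  75 → USB stick 8 (new)  [load 75/105]
  60 → USB stick 9 (new)  [load 60/105]
  65 → USB stick 10 (new)  [load 65/105]
  40 → USB stick 10  [load 105/105]
  60 → USB stick 11 (new)  [load 60/105]
11 USB sticks opened.

11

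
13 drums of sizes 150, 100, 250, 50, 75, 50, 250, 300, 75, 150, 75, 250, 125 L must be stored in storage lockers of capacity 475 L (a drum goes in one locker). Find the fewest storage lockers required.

4

Total = 300 + 250 + 250 + 250 + 150 + 150 + 125 + 100 + 75 + 75 + 75 + 50 + 50 = 1900 L.
Lower bound: ⌈1900/475⌉ = 4 storage lockers.
A packing using 4 storage lockers:
  locker 1: 300 + 125 + 50 = 475
  locker 2: 250 + 150 + 75 = 475
  locker 3: 250 + 150 + 75 = 475
  locker 4: 250 + 100 + 75 + 50 = 475
This matches the lower bound, so 4 is optimal.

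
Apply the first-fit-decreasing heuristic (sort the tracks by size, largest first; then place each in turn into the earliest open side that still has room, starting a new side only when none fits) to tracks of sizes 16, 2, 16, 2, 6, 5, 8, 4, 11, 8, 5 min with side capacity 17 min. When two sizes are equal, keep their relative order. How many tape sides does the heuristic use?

Sorted descending: 16, 16, 11, 8, 8, 6, 5, 5, 4, 2, 2.
  16 → side 1 (new)  [load 16/17]
  16 → side 2 (new)  [load 16/17]
  11 → side 3 (new)  [load 11/17]
  8 → side 4 (new)  [load 8/17]
  8 → side 4  [load 16/17]
  6 → side 3  [load 17/17]
  5 → side 5 (new)  [load 5/17]
  5 → side 5  [load 10/17]
  4 → side 5  [load 14/17]
  2 → side 5  [load 16/17]
  2 → side 6 (new)  [load 2/17]
6 tape sides opened.

6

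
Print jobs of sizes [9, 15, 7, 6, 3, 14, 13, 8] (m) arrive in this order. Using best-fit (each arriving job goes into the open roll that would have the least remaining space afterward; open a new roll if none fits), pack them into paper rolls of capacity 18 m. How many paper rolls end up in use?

5

  9 → roll 1 (new)  [load 9/18]
  15 → roll 2 (new)  [load 15/18]
  7 → roll 1  [load 16/18]
  6 → roll 3 (new)  [load 6/18]
  3 → roll 2  [load 18/18]
  14 → roll 4 (new)  [load 14/18]
  13 → roll 5 (new)  [load 13/18]
  8 → roll 3  [load 14/18]
5 paper rolls opened.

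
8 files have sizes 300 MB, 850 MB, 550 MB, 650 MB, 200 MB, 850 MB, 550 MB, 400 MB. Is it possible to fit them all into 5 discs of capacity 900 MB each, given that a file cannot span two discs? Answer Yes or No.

No

Total = 4350 MB; ⌈4350/900⌉ = 5.
The bound of 5 does not rule out 5, but exhaustive search shows no assignment into 5 discs of capacity 900 MB exists — the minimum is 6.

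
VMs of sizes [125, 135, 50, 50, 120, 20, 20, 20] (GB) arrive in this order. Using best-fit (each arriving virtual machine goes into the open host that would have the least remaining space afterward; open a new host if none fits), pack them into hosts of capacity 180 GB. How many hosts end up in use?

4

  125 → host 1 (new)  [load 125/180]
  135 → host 2 (new)  [load 135/180]
  50 → host 1  [load 175/180]
  50 → host 3 (new)  [load 50/180]
  120 → host 3  [load 170/180]
  20 → host 2  [load 155/180]
  20 → host 2  [load 175/180]
  20 → host 4 (new)  [load 20/180]
4 hosts opened.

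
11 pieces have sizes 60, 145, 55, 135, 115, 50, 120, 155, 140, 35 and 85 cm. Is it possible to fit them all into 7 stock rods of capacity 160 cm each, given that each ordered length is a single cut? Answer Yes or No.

Total = 1095 cm; ⌈1095/160⌉ = 7.
The bound of 7 does not rule out 7, but exhaustive search shows no assignment into 7 stock rods of capacity 160 cm exists — the minimum is 8.

No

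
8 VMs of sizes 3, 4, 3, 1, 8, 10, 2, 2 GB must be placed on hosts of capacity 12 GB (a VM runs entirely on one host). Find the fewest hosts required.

Total = 10 + 8 + 4 + 3 + 3 + 2 + 2 + 1 = 33 GB.
Lower bound: ⌈33/12⌉ = 3 hosts.
A packing using 3 hosts:
  host 1: 10 + 2 = 12
  host 2: 8 + 4 = 12
  host 3: 3 + 3 + 2 + 1 = 9
This matches the lower bound, so 3 is optimal.

3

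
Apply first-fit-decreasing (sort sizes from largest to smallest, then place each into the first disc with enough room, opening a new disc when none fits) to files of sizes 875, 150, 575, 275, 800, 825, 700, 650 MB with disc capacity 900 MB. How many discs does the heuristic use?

Sorted descending: 875, 825, 800, 700, 650, 575, 275, 150.
  875 → disc 1 (new)  [load 875/900]
  825 → disc 2 (new)  [load 825/900]
  800 → disc 3 (new)  [load 800/900]
  700 → disc 4 (new)  [load 700/900]
  650 → disc 5 (new)  [load 650/900]
  575 → disc 6 (new)  [load 575/900]
  275 → disc 6  [load 850/900]
  150 → disc 4  [load 850/900]
6 discs opened.

6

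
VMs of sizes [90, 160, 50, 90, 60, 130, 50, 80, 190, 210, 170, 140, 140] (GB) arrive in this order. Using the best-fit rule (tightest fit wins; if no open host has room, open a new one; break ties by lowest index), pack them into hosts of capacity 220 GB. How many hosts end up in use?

9

  90 → host 1 (new)  [load 90/220]
  160 → host 2 (new)  [load 160/220]
  50 → host 2  [load 210/220]
  90 → host 1  [load 180/220]
  60 → host 3 (new)  [load 60/220]
  130 → host 3  [load 190/220]
  50 → host 4 (new)  [load 50/220]
  80 → host 4  [load 130/220]
  190 → host 5 (new)  [load 190/220]
  210 → host 6 (new)  [load 210/220]
  170 → host 7 (new)  [load 170/220]
  140 → host 8 (new)  [load 140/220]
  140 → host 9 (new)  [load 140/220]
9 hosts opened.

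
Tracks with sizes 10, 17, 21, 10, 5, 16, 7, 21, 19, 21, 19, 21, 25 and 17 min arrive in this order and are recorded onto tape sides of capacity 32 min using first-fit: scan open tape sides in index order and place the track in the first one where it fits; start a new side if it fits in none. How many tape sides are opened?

10

  10 → side 1 (new)  [load 10/32]
  17 → side 1  [load 27/32]
  21 → side 2 (new)  [load 21/32]
  10 → side 2  [load 31/32]
  5 → side 1  [load 32/32]
  16 → side 3 (new)  [load 16/32]
  7 → side 3  [load 23/32]
  21 → side 4 (new)  [load 21/32]
  19 → side 5 (new)  [load 19/32]
  21 → side 6 (new)  [load 21/32]
  19 → side 7 (new)  [load 19/32]
  21 → side 8 (new)  [load 21/32]
  25 → side 9 (new)  [load 25/32]
  17 → side 10 (new)  [load 17/32]
10 tape sides opened.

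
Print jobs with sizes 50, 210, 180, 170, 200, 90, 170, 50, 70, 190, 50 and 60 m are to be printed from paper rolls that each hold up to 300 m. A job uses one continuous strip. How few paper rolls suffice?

Total = 210 + 200 + 190 + 180 + 170 + 170 + 90 + 70 + 60 + 50 + 50 + 50 = 1490 m.
Lower bound: ⌈1490/300⌉ = 5 paper rolls.
Also, 6 print jobs each exceed 150 m, and no two of those can share a roll, so at least 6 paper rolls are needed.
A packing using 6 paper rolls:
  roll 1: 210 + 90 = 300
  roll 2: 200 + 70 = 270
  roll 3: 190 + 60 + 50 = 300
  roll 4: 180 + 50 + 50 = 280
  roll 5: 170 = 170
  roll 6: 170 = 170
This matches the lower bound, so 6 is optimal.

6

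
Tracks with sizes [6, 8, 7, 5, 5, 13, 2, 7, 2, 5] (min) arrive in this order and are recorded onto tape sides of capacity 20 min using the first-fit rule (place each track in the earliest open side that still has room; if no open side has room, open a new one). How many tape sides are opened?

  6 → side 1 (new)  [load 6/20]
  8 → side 1  [load 14/20]
  7 → side 2 (new)  [load 7/20]
  5 → side 1  [load 19/20]
  5 → side 2  [load 12/20]
  13 → side 3 (new)  [load 13/20]
  2 → side 2  [load 14/20]
  7 → side 3  [load 20/20]
  2 → side 2  [load 16/20]
  5 → side 4 (new)  [load 5/20]
4 tape sides opened.

4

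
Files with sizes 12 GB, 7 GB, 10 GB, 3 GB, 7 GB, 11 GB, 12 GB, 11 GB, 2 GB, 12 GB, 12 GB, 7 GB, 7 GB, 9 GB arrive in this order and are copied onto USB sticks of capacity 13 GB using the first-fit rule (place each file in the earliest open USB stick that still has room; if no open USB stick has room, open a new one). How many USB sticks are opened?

  12 → USB stick 1 (new)  [load 12/13]
  7 → USB stick 2 (new)  [load 7/13]
  10 → USB stick 3 (new)  [load 10/13]
  3 → USB stick 2  [load 10/13]
  7 → USB stick 4 (new)  [load 7/13]
  11 → USB stick 5 (new)  [load 11/13]
  12 → USB stick 6 (new)  [load 12/13]
  11 → USB stick 7 (new)  [load 11/13]
  2 → USB stick 2  [load 12/13]
  12 → USB stick 8 (new)  [load 12/13]
  12 → USB stick 9 (new)  [load 12/13]
  7 → USB stick 10 (new)  [load 7/13]
  7 → USB stick 11 (new)  [load 7/13]
  9 → USB stick 12 (new)  [load 9/13]
12 USB sticks opened.

12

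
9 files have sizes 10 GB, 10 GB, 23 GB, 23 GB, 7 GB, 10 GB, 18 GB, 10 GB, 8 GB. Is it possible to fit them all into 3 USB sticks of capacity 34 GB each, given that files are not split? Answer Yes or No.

No

Total = 119 GB; ⌈119/34⌉ = 4.
At least 4 USB sticks are required, but only 3 are allowed.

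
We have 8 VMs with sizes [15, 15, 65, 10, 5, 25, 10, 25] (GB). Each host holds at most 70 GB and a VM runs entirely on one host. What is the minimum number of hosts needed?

Total = 65 + 25 + 25 + 15 + 15 + 10 + 10 + 5 = 170 GB.
Lower bound: ⌈170/70⌉ = 3 hosts.
A packing using 3 hosts:
  host 1: 65 + 5 = 70
  host 2: 25 + 25 + 15 = 65
  host 3: 15 + 10 + 10 = 35
This matches the lower bound, so 3 is optimal.

3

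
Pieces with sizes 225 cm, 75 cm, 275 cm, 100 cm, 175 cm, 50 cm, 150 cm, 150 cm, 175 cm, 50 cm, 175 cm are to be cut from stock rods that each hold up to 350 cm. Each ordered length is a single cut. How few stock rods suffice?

5

Total = 275 + 225 + 175 + 175 + 175 + 150 + 150 + 100 + 75 + 50 + 50 = 1600 cm.
Lower bound: ⌈1600/350⌉ = 5 stock rods.
A packing using 5 stock rods:
  stock rod 1: 275 + 75 = 350
  stock rod 2: 225 + 100 = 325
  stock rod 3: 175 + 175 = 350
  stock rod 4: 175 + 150 = 325
  stock rod 5: 150 + 50 + 50 = 250
This matches the lower bound, so 5 is optimal.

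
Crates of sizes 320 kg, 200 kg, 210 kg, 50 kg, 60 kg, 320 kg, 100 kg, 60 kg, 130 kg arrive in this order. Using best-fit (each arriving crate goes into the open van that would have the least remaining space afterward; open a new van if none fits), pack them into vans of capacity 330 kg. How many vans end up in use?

5

  320 → van 1 (new)  [load 320/330]
  200 → van 2 (new)  [load 200/330]
  210 → van 3 (new)  [load 210/330]
  50 → van 3  [load 260/330]
  60 → van 3  [load 320/330]
  320 → van 4 (new)  [load 320/330]
  100 → van 2  [load 300/330]
  60 → van 5 (new)  [load 60/330]
  130 → van 5  [load 190/330]
5 vans opened.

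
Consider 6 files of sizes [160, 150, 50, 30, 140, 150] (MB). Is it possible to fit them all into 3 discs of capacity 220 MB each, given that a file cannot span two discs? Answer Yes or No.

Total = 680 MB; ⌈680/220⌉ = 4.
At least 4 discs are required, but only 3 are allowed.

No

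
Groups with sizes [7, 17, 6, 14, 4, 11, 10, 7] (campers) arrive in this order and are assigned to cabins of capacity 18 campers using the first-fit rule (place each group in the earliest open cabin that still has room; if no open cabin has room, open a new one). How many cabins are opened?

  7 → cabin 1 (new)  [load 7/18]
  17 → cabin 2 (new)  [load 17/18]
  6 → cabin 1  [load 13/18]
  14 → cabin 3 (new)  [load 14/18]
  4 → cabin 1  [load 17/18]
  11 → cabin 4 (new)  [load 11/18]
  10 → cabin 5 (new)  [load 10/18]
  7 → cabin 4  [load 18/18]
5 cabins opened.

5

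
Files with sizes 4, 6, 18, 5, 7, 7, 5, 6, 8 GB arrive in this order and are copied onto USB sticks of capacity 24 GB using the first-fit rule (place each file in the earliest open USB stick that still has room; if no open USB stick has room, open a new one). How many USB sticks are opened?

3

  4 → USB stick 1 (new)  [load 4/24]
  6 → USB stick 1  [load 10/24]
  18 → USB stick 2 (new)  [load 18/24]
  5 → USB stick 1  [load 15/24]
  7 → USB stick 1  [load 22/24]
  7 → USB stick 3 (new)  [load 7/24]
  5 → USB stick 2  [load 23/24]
  6 → USB stick 3  [load 13/24]
  8 → USB stick 3  [load 21/24]
3 USB sticks opened.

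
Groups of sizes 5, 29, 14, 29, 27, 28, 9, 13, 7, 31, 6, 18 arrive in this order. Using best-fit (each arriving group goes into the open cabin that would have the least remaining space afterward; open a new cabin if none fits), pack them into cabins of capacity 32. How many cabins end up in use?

8

  5 → cabin 1 (new)  [load 5/32]
  29 → cabin 2 (new)  [load 29/32]
  14 → cabin 1  [load 19/32]
  29 → cabin 3 (new)  [load 29/32]
  27 → cabin 4 (new)  [load 27/32]
  28 → cabin 5 (new)  [load 28/32]
  9 → cabin 1  [load 28/32]
  13 → cabin 6 (new)  [load 13/32]
  7 → cabin 6  [load 20/32]
  31 → cabin 7 (new)  [load 31/32]
  6 → cabin 6  [load 26/32]
  18 → cabin 8 (new)  [load 18/32]
8 cabins opened.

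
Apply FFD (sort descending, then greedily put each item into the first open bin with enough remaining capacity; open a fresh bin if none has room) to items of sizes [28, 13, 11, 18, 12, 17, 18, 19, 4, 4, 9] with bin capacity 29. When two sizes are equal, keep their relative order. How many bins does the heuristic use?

Sorted descending: 28, 19, 18, 18, 17, 13, 12, 11, 9, 4, 4.
  28 → bin 1 (new)  [load 28/29]
  19 → bin 2 (new)  [load 19/29]
  18 → bin 3 (new)  [load 18/29]
  18 → bin 4 (new)  [load 18/29]
  17 → bin 5 (new)  [load 17/29]
  13 → bin 6 (new)  [load 13/29]
  12 → bin 5  [load 29/29]
  11 → bin 3  [load 29/29]
  9 → bin 2  [load 28/29]
  4 → bin 4  [load 22/29]
  4 → bin 4  [load 26/29]
6 bins opened.

6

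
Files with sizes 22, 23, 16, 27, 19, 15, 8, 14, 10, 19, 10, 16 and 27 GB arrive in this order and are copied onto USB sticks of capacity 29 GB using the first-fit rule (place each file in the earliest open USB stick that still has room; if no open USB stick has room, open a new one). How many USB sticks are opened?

  22 → USB stick 1 (new)  [load 22/29]
  23 → USB stick 2 (new)  [load 23/29]
  16 → USB stick 3 (new)  [load 16/29]
  27 → USB stick 4 (new)  [load 27/29]
  19 → USB stick 5 (new)  [load 19/29]
  15 → USB stick 6 (new)  [load 15/29]
  8 → USB stick 3  [load 24/29]
  14 → USB stick 6  [load 29/29]
  10 → USB stick 5  [load 29/29]
  19 → USB stick 7 (new)  [load 19/29]
  10 → USB stick 7  [load 29/29]
  16 → USB stick 8 (new)  [load 16/29]
  27 → USB stick 9 (new)  [load 27/29]
9 USB sticks opened.

9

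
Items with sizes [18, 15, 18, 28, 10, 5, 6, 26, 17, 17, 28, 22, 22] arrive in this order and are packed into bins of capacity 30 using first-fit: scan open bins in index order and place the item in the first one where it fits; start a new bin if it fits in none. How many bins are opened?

  18 → bin 1 (new)  [load 18/30]
  15 → bin 2 (new)  [load 15/30]
  18 → bin 3 (new)  [load 18/30]
  28 → bin 4 (new)  [load 28/30]
  10 → bin 1  [load 28/30]
  5 → bin 2  [load 20/30]
  6 → bin 2  [load 26/30]
  26 → bin 5 (new)  [load 26/30]
  17 → bin 6 (new)  [load 17/30]
  17 → bin 7 (new)  [load 17/30]
  28 → bin 8 (new)  [load 28/30]
  22 → bin 9 (new)  [load 22/30]
  22 → bin 10 (new)  [load 22/30]
10 bins opened.

10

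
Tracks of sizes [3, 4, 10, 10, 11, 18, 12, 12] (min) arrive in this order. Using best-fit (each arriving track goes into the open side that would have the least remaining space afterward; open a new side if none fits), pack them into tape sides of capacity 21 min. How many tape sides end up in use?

  3 → side 1 (new)  [load 3/21]
  4 → side 1  [load 7/21]
  10 → side 1  [load 17/21]
  10 → side 2 (new)  [load 10/21]
  11 → side 2  [load 21/21]
  18 → side 3 (new)  [load 18/21]
  12 → side 4 (new)  [load 12/21]
  12 → side 5 (new)  [load 12/21]
5 tape sides opened.

5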